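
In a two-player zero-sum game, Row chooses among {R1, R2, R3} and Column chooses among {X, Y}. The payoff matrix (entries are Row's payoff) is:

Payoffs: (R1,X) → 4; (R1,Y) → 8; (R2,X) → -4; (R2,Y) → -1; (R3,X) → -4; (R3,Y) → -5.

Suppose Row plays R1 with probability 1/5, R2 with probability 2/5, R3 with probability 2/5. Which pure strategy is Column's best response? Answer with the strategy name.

If Column plays X, Row's expected payoff is (1/5)·4 + (2/5)·(-4) + (2/5)·(-4) = -12/5.
If Column plays Y, Row's expected payoff is (1/5)·8 + (2/5)·(-1) + (2/5)·(-5) = -4/5.
Column minimizes Row's payoff; the smallest is -12/5, so the best response is X.

X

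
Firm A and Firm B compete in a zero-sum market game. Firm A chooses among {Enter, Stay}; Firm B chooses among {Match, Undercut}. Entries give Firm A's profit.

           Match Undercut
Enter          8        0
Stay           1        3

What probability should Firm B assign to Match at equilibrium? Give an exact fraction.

Row minima: Enter → 0, Stay → 1; maximin = 1.
Column maxima: Match → 8, Undercut → 3; minimax = 3.
1 ≠ 3, so there is no saddle point; optimal play is mixed.
Let Firm A play Enter with probability p. Expected payoff against Match: 8p + 1(1−p) = 7p + 1; against Undercut: 0p + 3(1−p) = −3p + 3.
Setting these equal: 7p + 1 = −3p + 3 ⇒ 10p = 2 ⇒ p = 1/5, and the value is (7)·(1/5) + 1 = 12/5.
For Firm B: with q = P(Match), equating Enter's and Stay's payoffs gives 8q = −2q + 3 ⇒ q = 3/10.

3/10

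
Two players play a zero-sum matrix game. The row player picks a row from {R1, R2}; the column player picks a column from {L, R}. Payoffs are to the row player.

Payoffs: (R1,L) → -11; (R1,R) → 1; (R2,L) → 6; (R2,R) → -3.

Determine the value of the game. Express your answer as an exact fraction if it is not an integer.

-9/7

Row minima: R1 → -11, R2 → -3; maximin = -3.
Column maxima: L → 6, R → 1; minimax = 1.
-3 ≠ 1, so there is no saddle point; optimal play is mixed.
Let the row player play R1 with probability p. Expected payoff against L: (-11)p + 6(1−p) = −17p + 6; against R: 1p + (-3)(1−p) = 4p − 3.
Setting these equal: −17p + 6 = 4p − 3 ⇒ −21p = -9 ⇒ p = 3/7, and the value is (-17)·(3/7) + 6 = -9/7.
For the column player: with q = P(L), equating R1's and R2's payoffs gives −12q + 1 = 9q − 3 ⇒ q = 4/21.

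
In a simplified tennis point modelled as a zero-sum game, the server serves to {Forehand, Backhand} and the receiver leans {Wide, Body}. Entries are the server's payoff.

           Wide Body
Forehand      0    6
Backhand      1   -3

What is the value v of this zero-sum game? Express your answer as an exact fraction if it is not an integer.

3/5

Row minima: Forehand → 0, Backhand → -3; maximin = 0.
Column maxima: Wide → 1, Body → 6; minimax = 1.
0 ≠ 1, so there is no saddle point; optimal play is mixed.
Let the server play Forehand with probability p. Expected payoff against Wide: 0p + 1(1−p) = −p + 1; against Body: 6p + (-3)(1−p) = 9p − 3.
Setting these equal: −p + 1 = 9p − 3 ⇒ −10p = -4 ⇒ p = 2/5, and the value is (-1)·(2/5) + 1 = 3/5.
For the receiver: with q = P(Wide), equating Forehand's and Backhand's payoffs gives −6q + 6 = 4q − 3 ⇒ q = 9/10.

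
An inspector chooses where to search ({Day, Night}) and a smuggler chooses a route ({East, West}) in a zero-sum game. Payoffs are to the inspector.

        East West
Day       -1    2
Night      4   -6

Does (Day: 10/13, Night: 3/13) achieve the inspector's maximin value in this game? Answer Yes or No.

Against East this mix gives (10/13)·(-1) + (3/13)·4 = 2/13.
Against West this mix gives (10/13)·2 + (3/13)·(-6) = 2/13.
All of the smuggler's active replies (East, West) yield 2/13, and no column does worse for the inspector. The mix makes the smuggler indifferent and guarantees 2/13, so it is optimal.

Yes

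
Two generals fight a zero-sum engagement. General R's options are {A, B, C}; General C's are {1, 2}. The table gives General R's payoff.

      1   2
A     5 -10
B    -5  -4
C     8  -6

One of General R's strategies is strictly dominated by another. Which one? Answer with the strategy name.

A

C gives a strictly higher payoff than A against every column: 8 > 5, -6 > -10.
So A is strictly dominated and General R never plays it.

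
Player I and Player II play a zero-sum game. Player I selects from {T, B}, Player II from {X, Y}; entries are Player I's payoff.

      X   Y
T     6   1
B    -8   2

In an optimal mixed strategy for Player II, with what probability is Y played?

Row minima: T → 1, B → -8; maximin = 1.
Column maxima: X → 6, Y → 2; minimax = 2.
1 ≠ 2, so there is no saddle point; optimal play is mixed.
Let Player I play T with probability p. Expected payoff against X: 6p + (-8)(1−p) = 14p − 8; against Y: 1p + 2(1−p) = −p + 2.
Setting these equal: 14p − 8 = −p + 2 ⇒ 15p = 10 ⇒ p = 2/3, and the value is (14)·(2/3) − 8 = 4/3.
For Player II: with q = P(X), equating T's and B's payoffs gives 5q + 1 = −10q + 2 ⇒ q = 1/15.

14/15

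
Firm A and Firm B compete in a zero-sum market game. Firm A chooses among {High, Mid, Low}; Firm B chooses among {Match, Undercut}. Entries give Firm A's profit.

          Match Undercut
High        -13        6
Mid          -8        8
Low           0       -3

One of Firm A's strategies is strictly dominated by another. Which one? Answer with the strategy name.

Mid gives a strictly higher payoff than High against every column: -8 > -13, 8 > 6.
So High is strictly dominated and Firm A never plays it.

High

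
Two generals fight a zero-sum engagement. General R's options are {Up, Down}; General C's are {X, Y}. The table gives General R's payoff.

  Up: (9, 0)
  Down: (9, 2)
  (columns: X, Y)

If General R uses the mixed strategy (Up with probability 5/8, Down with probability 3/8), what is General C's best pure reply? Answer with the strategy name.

If General C plays X, General R's expected payoff is (5/8)·9 + (3/8)·9 = 9.
If General C plays Y, General R's expected payoff is (5/8)·0 + (3/8)·2 = 3/4.
General C minimizes General R's payoff; the smallest is 3/4, so the best response is Y.

Y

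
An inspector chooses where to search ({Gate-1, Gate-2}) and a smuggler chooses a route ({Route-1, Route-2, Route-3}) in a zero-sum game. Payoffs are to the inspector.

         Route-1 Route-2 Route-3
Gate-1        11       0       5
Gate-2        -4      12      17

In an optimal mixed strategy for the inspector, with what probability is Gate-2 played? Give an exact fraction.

Row minima: Gate-1 → 0, Gate-2 → -4; maximin = 0.
Column maxima: Route-1 → 11, Route-2 → 12, Route-3 → 17; minimax = 11.
0 ≠ 11, so there is no saddle point; optimal play is mixed.
Route-3 is strictly dominated by Route-2 (it gives the inspector strictly more in every row), so the smuggler never plays it.
On the remaining 2×2 (Gate-1, Gate-2 vs Route-1, Route-2):
Let the inspector play Gate-1 with probability p. Expected payoff against Route-1: 11p + (-4)(1−p) = 15p − 4; against Route-2: 0p + 12(1−p) = −12p + 12.
Setting these equal: 15p − 4 = −12p + 12 ⇒ 27p = 16 ⇒ p = 16/27, and the value is (15)·(16/27) − 4 = 44/9.
For the smuggler: with q = P(Route-1), equating Gate-1's and Gate-2's payoffs gives 11q = −16q + 12 ⇒ q = 4/9.

11/27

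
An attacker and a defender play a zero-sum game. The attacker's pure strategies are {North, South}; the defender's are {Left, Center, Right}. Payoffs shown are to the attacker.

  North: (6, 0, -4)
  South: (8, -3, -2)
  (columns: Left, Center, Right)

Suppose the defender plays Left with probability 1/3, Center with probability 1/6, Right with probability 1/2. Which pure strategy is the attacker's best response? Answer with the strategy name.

Expected payoff of North: (1/3)·6 + (1/6)·0 + (1/2)·(-4) = 0.
Expected payoff of South: (1/3)·8 + (1/6)·(-3) + (1/2)·(-2) = 7/6.
The largest is 7/6, so the attacker's best response is South.

South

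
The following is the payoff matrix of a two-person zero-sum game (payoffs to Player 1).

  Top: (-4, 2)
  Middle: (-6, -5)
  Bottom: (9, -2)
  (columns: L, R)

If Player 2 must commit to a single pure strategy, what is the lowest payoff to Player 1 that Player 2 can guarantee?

2

Column maxima: L → 9, R → 2.
The smallest of these is 2.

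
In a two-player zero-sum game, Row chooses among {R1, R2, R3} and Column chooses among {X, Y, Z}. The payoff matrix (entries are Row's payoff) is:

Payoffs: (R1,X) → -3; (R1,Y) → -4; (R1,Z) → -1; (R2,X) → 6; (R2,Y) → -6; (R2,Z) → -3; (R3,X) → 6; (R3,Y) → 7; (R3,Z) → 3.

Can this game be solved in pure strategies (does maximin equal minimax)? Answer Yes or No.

Yes

Row minima: R1 → -4, R2 → -6, R3 → 3; maximin = 3.
Column maxima: X → 6, Y → 7, Z → 3; minimax = 3.
maximin = minimax = 3, so a saddle point exists.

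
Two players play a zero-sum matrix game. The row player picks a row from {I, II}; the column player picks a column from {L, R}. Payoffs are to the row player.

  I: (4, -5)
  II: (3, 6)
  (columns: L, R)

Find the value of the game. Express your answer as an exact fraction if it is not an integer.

Row minima: I → -5, II → 3; maximin = 3.
Column maxima: L → 4, R → 6; minimax = 4.
3 ≠ 4, so there is no saddle point; optimal play is mixed.
Let the row player play I with probability p. Expected payoff against L: 4p + 3(1−p) = p + 3; against R: (-5)p + 6(1−p) = −11p + 6.
Setting these equal: p + 3 = −11p + 6 ⇒ 12p = 3 ⇒ p = 1/4, and the value is (1)·(1/4) + 3 = 13/4.
For the column player: with q = P(L), equating I's and II's payoffs gives 9q − 5 = −3q + 6 ⇒ q = 11/12.

13/4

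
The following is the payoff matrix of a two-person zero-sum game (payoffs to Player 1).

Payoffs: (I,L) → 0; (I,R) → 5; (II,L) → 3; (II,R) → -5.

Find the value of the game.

15/13

Row minima: I → 0, II → -5; maximin = 0.
Column maxima: L → 3, R → 5; minimax = 3.
0 ≠ 3, so there is no saddle point; optimal play is mixed.
Let Player 1 play I with probability p. Expected payoff against L: 0p + 3(1−p) = −3p + 3; against R: 5p + (-5)(1−p) = 10p − 5.
Setting these equal: −3p + 3 = 10p − 5 ⇒ −13p = -8 ⇒ p = 8/13, and the value is (-3)·(8/13) + 3 = 15/13.
For Player 2: with q = P(L), equating I's and II's payoffs gives −5q + 5 = 8q − 5 ⇒ q = 10/13.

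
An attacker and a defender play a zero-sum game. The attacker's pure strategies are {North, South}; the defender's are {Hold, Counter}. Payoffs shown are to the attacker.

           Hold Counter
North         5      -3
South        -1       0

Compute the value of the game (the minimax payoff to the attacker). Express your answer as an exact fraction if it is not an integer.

-1/3

Row minima: North → -3, South → -1; maximin = -1.
Column maxima: Hold → 5, Counter → 0; minimax = 0.
-1 ≠ 0, so there is no saddle point; optimal play is mixed.
Let the attacker play North with probability p. Expected payoff against Hold: 5p + (-1)(1−p) = 6p − 1; against Counter: (-3)p + 0(1−p) = −3p.
Setting these equal: 6p − 1 = −3p ⇒ 9p = 1 ⇒ p = 1/9, and the value is (6)·(1/9) − 1 = -1/3.
For the defender: with q = P(Hold), equating North's and South's payoffs gives 8q − 3 = −q ⇒ q = 1/3.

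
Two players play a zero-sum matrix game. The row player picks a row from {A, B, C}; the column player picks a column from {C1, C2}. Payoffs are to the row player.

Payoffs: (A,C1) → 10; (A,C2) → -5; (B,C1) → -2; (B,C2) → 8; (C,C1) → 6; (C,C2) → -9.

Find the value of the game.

14/5

Row minima: A → -5, B → -2, C → -9; maximin = -2.
Column maxima: C1 → 10, C2 → 8; minimax = 8.
-2 ≠ 8, so there is no saddle point; optimal play is mixed.
C is strictly dominated by A, so the row player never plays it.
On the remaining 2×2 (A, B vs C1, C2):
Let the row player play A with probability p. Expected payoff against C1: 10p + (-2)(1−p) = 12p − 2; against C2: (-5)p + 8(1−p) = −13p + 8.
Setting these equal: 12p − 2 = −13p + 8 ⇒ 25p = 10 ⇒ p = 2/5, and the value is (12)·(2/5) − 2 = 14/5.
For the column player: with q = P(C1), equating A's and B's payoffs gives 15q − 5 = −10q + 8 ⇒ q = 13/25.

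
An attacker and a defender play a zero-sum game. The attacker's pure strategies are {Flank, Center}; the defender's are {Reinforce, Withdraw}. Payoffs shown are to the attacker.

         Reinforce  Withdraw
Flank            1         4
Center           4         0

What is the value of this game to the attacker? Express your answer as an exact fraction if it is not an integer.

16/7

Row minima: Flank → 1, Center → 0; maximin = 1.
Column maxima: Reinforce → 4, Withdraw → 4; minimax = 4.
1 ≠ 4, so there is no saddle point; optimal play is mixed.
Let the attacker play Flank with probability p. Expected payoff against Reinforce: 1p + 4(1−p) = −3p + 4; against Withdraw: 4p + 0(1−p) = 4p.
Setting these equal: −3p + 4 = 4p ⇒ −7p = -4 ⇒ p = 4/7, and the value is (-3)·(4/7) + 4 = 16/7.
For the defender: with q = P(Reinforce), equating Flank's and Center's payoffs gives −3q + 4 = 4q ⇒ q = 4/7.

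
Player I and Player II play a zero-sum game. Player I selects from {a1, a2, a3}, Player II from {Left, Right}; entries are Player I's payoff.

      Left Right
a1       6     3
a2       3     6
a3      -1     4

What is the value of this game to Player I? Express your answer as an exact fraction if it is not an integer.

9/2

Row minima: a1 → 3, a2 → 3, a3 → -1; maximin = 3.
Column maxima: Left → 6, Right → 6; minimax = 6.
3 ≠ 6, so there is no saddle point; optimal play is mixed.
a3 is strictly dominated by a2, so Player I never plays it.
On the remaining 2×2 (a1, a2 vs Left, Right):
Let Player I play a1 with probability p. Expected payoff against Left: 6p + 3(1−p) = 3p + 3; against Right: 3p + 6(1−p) = −3p + 6.
Setting these equal: 3p + 3 = −3p + 6 ⇒ 6p = 3 ⇒ p = 1/2, and the value is (3)·(1/2) + 3 = 9/2.
For Player II: with q = P(Left), equating a1's and a2's payoffs gives 3q + 3 = −3q + 6 ⇒ q = 1/2.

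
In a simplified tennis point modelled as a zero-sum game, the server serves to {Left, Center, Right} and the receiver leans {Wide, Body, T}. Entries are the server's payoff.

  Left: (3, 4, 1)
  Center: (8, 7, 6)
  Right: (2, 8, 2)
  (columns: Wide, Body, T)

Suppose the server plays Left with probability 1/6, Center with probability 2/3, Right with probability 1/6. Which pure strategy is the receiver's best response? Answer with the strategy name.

T

If the receiver plays Wide, the server's expected payoff is (1/6)·3 + (2/3)·8 + (1/6)·2 = 37/6.
If the receiver plays Body, the server's expected payoff is (1/6)·4 + (2/3)·7 + (1/6)·8 = 20/3.
If the receiver plays T, the server's expected payoff is (1/6)·1 + (2/3)·6 + (1/6)·2 = 9/2.
The receiver minimizes the server's payoff; the smallest is 9/2, so the best response is T.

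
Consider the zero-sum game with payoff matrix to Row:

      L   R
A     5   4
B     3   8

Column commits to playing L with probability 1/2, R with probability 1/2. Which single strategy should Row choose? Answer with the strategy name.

B

Expected payoff of A: (1/2)·5 + (1/2)·4 = 9/2.
Expected payoff of B: (1/2)·3 + (1/2)·8 = 11/2.
The largest is 11/2, so Row's best response is B.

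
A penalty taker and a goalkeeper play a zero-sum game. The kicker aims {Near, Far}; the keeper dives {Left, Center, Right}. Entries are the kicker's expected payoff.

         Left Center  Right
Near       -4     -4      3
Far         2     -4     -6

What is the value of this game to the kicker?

Row minima: Near → -4, Far → -6; maximin = -4.
Column maxima: Left → 2, Center → -4, Right → 3; minimax = -4.
Since maximin = minimax = -4, there is a saddle point and the value is -4.

-4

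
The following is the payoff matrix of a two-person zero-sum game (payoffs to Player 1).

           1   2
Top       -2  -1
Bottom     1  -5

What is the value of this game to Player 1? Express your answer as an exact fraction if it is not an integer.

-11/7

Row minima: Top → -2, Bottom → -5; maximin = -2.
Column maxima: 1 → 1, 2 → -1; minimax = -1.
-2 ≠ -1, so there is no saddle point; optimal play is mixed.
Let Player 1 play Top with probability p. Expected payoff against 1: (-2)p + 1(1−p) = −3p + 1; against 2: (-1)p + (-5)(1−p) = 4p − 5.
Setting these equal: −3p + 1 = 4p − 5 ⇒ −7p = -6 ⇒ p = 6/7, and the value is (-3)·(6/7) + 1 = -11/7.
For Player 2: with q = P(1), equating Top's and Bottom's payoffs gives −q − 1 = 6q − 5 ⇒ q = 4/7.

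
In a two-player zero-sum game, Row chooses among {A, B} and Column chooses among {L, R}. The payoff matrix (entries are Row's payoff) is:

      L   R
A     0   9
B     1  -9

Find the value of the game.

Row minima: A → 0, B → -9; maximin = 0.
Column maxima: L → 1, R → 9; minimax = 1.
0 ≠ 1, so there is no saddle point; optimal play is mixed.
Let Row play A with probability p. Expected payoff against L: 0p + 1(1−p) = −p + 1; against R: 9p + (-9)(1−p) = 18p − 9.
Setting these equal: −p + 1 = 18p − 9 ⇒ −19p = -10 ⇒ p = 10/19, and the value is (-1)·(10/19) + 1 = 9/19.
For Column: with q = P(L), equating A's and B's payoffs gives −9q + 9 = 10q − 9 ⇒ q = 18/19.

9/19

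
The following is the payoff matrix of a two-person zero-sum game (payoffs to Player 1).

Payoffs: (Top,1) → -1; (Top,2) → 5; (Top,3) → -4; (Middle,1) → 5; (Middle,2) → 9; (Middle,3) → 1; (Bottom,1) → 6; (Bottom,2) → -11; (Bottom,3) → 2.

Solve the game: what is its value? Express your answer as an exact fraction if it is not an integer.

29/21

Row minima: Top → -4, Middle → 1, Bottom → -11; maximin = 1.
Column maxima: 1 → 6, 2 → 9, 3 → 2; minimax = 2.
1 ≠ 2, so there is no saddle point; optimal play is mixed.
Top is strictly dominated by Middle, so Player 1 never plays it.
1 is strictly dominated by 3 (it gives Player 1 strictly more in every row), so Player 2 never plays it.
On the remaining 2×2 (Middle, Bottom vs 2, 3):
Let Player 1 play Middle with probability p. Expected payoff against 2: 9p + (-11)(1−p) = 20p − 11; against 3: 1p + 2(1−p) = −p + 2.
Setting these equal: 20p − 11 = −p + 2 ⇒ 21p = 13 ⇒ p = 13/21, and the value is (20)·(13/21) − 11 = 29/21.
For Player 2: with q = P(2), equating Middle's and Bottom's payoffs gives 8q + 1 = −13q + 2 ⇒ q = 1/21.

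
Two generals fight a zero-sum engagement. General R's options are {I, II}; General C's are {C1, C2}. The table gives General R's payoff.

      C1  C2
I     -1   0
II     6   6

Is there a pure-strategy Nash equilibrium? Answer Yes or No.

Yes

Row minima: I → -1, II → 6; maximin = 6.
Column maxima: C1 → 6, C2 → 6; minimax = 6.
maximin = minimax = 6, so a saddle point exists.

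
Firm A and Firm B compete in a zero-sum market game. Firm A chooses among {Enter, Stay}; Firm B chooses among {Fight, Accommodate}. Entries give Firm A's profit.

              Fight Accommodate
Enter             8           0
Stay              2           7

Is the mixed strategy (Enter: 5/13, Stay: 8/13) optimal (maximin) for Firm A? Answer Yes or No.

Yes

Against Fight this mix gives (5/13)·8 + (8/13)·2 = 56/13.
Against Accommodate this mix gives (5/13)·0 + (8/13)·7 = 56/13.
All of Firm B's active replies (Fight, Accommodate) yield 56/13, and no column does worse for Firm A. The mix makes Firm B indifferent and guarantees 56/13, so it is optimal.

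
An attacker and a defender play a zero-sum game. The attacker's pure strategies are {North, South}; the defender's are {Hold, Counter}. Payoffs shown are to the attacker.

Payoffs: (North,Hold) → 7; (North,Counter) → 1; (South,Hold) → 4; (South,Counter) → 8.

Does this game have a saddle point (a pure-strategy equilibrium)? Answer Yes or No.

No

Row minima: North → 1, South → 4; maximin = 4.
Column maxima: Hold → 7, Counter → 8; minimax = 7.
4 ≠ 7, so no pure-strategy equilibrium exists.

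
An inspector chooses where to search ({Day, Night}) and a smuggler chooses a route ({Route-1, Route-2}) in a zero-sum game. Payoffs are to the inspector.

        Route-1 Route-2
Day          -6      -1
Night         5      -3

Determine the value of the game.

-23/13

Row minima: Day → -6, Night → -3; maximin = -3.
Column maxima: Route-1 → 5, Route-2 → -1; minimax = -1.
-3 ≠ -1, so there is no saddle point; optimal play is mixed.
Let the inspector play Day with probability p. Expected payoff against Route-1: (-6)p + 5(1−p) = −11p + 5; against Route-2: (-1)p + (-3)(1−p) = 2p − 3.
Setting these equal: −11p + 5 = 2p − 3 ⇒ −13p = -8 ⇒ p = 8/13, and the value is (-11)·(8/13) + 5 = -23/13.
For the smuggler: with q = P(Route-1), equating Day's and Night's payoffs gives −5q − 1 = 8q − 3 ⇒ q = 2/13.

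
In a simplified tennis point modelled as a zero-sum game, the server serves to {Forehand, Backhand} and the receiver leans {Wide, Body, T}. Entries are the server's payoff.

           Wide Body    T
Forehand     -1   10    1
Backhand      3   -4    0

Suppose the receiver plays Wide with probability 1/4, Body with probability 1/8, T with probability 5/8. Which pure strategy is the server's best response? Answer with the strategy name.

Forehand

Expected payoff of Forehand: (1/4)·(-1) + (1/8)·10 + (5/8)·1 = 13/8.
Expected payoff of Backhand: (1/4)·3 + (1/8)·(-4) + (5/8)·0 = 1/4.
The largest is 13/8, so the server's best response is Forehand.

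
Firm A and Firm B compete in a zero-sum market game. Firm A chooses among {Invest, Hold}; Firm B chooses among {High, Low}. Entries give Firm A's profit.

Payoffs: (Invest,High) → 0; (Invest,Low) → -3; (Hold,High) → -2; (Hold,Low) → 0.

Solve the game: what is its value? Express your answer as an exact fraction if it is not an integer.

-6/5

Row minima: Invest → -3, Hold → -2; maximin = -2.
Column maxima: High → 0, Low → 0; minimax = 0.
-2 ≠ 0, so there is no saddle point; optimal play is mixed.
Let Firm A play Invest with probability p. Expected payoff against High: 0p + (-2)(1−p) = 2p − 2; against Low: (-3)p + 0(1−p) = −3p.
Setting these equal: 2p − 2 = −3p ⇒ 5p = 2 ⇒ p = 2/5, and the value is (2)·(2/5) − 2 = -6/5.
For Firm B: with q = P(High), equating Invest's and Hold's payoffs gives 3q − 3 = −2q ⇒ q = 3/5.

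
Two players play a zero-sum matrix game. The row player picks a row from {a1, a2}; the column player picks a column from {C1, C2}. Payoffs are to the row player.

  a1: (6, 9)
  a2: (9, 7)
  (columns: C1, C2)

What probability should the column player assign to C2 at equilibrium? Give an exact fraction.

3/5

Row minima: a1 → 6, a2 → 7; maximin = 7.
Column maxima: C1 → 9, C2 → 9; minimax = 9.
7 ≠ 9, so there is no saddle point; optimal play is mixed.
Let the row player play a1 with probability p. Expected payoff against C1: 6p + 9(1−p) = −3p + 9; against C2: 9p + 7(1−p) = 2p + 7.
Setting these equal: −3p + 9 = 2p + 7 ⇒ −5p = -2 ⇒ p = 2/5, and the value is (-3)·(2/5) + 9 = 39/5.
For the column player: with q = P(C1), equating a1's and a2's payoffs gives −3q + 9 = 2q + 7 ⇒ q = 2/5.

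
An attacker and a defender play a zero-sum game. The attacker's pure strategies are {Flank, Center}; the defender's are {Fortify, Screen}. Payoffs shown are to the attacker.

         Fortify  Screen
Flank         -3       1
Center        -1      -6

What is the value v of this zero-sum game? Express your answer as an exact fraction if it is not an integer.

Row minima: Flank → -3, Center → -6; maximin = -3.
Column maxima: Fortify → -1, Screen → 1; minimax = -1.
-3 ≠ -1, so there is no saddle point; optimal play is mixed.
Let the attacker play Flank with probability p. Expected payoff against Fortify: (-3)p + (-1)(1−p) = −2p − 1; against Screen: 1p + (-6)(1−p) = 7p − 6.
Setting these equal: −2p − 1 = 7p − 6 ⇒ −9p = -5 ⇒ p = 5/9, and the value is (-2)·(5/9) − 1 = -19/9.
For the defender: with q = P(Fortify), equating Flank's and Center's payoffs gives −4q + 1 = 5q − 6 ⇒ q = 7/9.

-19/9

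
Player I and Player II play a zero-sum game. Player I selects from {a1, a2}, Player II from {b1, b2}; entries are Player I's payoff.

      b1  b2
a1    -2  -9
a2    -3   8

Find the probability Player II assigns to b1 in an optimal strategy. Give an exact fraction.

Row minima: a1 → -9, a2 → -3; maximin = -3.
Column maxima: b1 → -2, b2 → 8; minimax = -2.
-3 ≠ -2, so there is no saddle point; optimal play is mixed.
Let Player I play a1 with probability p. Expected payoff against b1: (-2)p + (-3)(1−p) = p − 3; against b2: (-9)p + 8(1−p) = −17p + 8.
Setting these equal: p − 3 = −17p + 8 ⇒ 18p = 11 ⇒ p = 11/18, and the value is (1)·(11/18) − 3 = -43/18.
For Player II: with q = P(b1), equating a1's and a2's payoffs gives 7q − 9 = −11q + 8 ⇒ q = 17/18.

17/18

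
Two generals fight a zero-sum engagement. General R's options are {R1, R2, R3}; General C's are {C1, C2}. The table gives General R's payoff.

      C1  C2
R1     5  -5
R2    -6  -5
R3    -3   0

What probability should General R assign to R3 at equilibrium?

Row minima: R1 → -5, R2 → -6, R3 → -3; maximin = -3.
Column maxima: C1 → 5, C2 → 0; minimax = 0.
-3 ≠ 0, so there is no saddle point; optimal play is mixed.
R2 is strictly dominated by R3, so General R never plays it.
On the remaining 2×2 (R1, R3 vs C1, C2):
Let General R play R1 with probability p. Expected payoff against C1: 5p + (-3)(1−p) = 8p − 3; against C2: (-5)p + 0(1−p) = −5p.
Setting these equal: 8p − 3 = −5p ⇒ 13p = 3 ⇒ p = 3/13, and the value is (8)·(3/13) − 3 = -15/13.
For General C: with q = P(C1), equating R1's and R3's payoffs gives 10q − 5 = −3q ⇒ q = 5/13.

10/13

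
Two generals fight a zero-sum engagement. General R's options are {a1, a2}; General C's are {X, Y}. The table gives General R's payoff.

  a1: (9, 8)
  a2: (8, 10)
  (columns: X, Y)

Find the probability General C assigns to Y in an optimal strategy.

1/3

Row minima: a1 → 8, a2 → 8; maximin = 8.
Column maxima: X → 9, Y → 10; minimax = 9.
8 ≠ 9, so there is no saddle point; optimal play is mixed.
Let General R play a1 with probability p. Expected payoff against X: 9p + 8(1−p) = p + 8; against Y: 8p + 10(1−p) = −2p + 10.
Setting these equal: p + 8 = −2p + 10 ⇒ 3p = 2 ⇒ p = 2/3, and the value is (1)·(2/3) + 8 = 26/3.
For General C: with q = P(X), equating a1's and a2's payoffs gives q + 8 = −2q + 10 ⇒ q = 2/3.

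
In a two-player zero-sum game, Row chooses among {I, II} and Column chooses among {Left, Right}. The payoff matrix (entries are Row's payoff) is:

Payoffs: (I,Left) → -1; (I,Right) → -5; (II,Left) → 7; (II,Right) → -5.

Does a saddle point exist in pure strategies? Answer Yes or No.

Yes

Row minima: I → -5, II → -5; maximin = -5.
Column maxima: Left → 7, Right → -5; minimax = -5.
maximin = minimax = -5, so a saddle point exists.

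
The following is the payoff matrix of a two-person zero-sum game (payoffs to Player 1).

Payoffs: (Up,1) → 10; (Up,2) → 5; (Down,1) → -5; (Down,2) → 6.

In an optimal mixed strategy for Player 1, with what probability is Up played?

Row minima: Up → 5, Down → -5; maximin = 5.
Column maxima: 1 → 10, 2 → 6; minimax = 6.
5 ≠ 6, so there is no saddle point; optimal play is mixed.
Let Player 1 play Up with probability p. Expected payoff against 1: 10p + (-5)(1−p) = 15p − 5; against 2: 5p + 6(1−p) = −p + 6.
Setting these equal: 15p − 5 = −p + 6 ⇒ 16p = 11 ⇒ p = 11/16, and the value is (15)·(11/16) − 5 = 85/16.
For Player 2: with q = P(1), equating Up's and Down's payoffs gives 5q + 5 = −11q + 6 ⇒ q = 1/16.

11/16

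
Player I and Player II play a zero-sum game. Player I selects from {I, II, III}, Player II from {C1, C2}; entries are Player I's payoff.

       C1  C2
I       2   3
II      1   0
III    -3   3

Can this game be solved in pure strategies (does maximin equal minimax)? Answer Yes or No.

Yes

Row minima: I → 2, II → 0, III → -3; maximin = 2.
Column maxima: C1 → 2, C2 → 3; minimax = 2.
maximin = minimax = 2, so a saddle point exists.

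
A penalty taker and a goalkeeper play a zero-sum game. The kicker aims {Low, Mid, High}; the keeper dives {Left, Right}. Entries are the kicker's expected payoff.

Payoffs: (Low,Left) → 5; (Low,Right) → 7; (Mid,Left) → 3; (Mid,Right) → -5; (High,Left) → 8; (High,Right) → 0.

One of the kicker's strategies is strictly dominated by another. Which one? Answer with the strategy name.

Mid

Low gives a strictly higher payoff than Mid against every column: 5 > 3, 7 > -5.
So Mid is strictly dominated and the kicker never plays it.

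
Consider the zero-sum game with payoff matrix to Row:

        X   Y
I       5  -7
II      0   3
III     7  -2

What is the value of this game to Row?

Row minima: I → -7, II → 0, III → -2; maximin = 0.
Column maxima: X → 7, Y → 3; minimax = 3.
0 ≠ 3, so there is no saddle point; optimal play is mixed.
I is strictly dominated by III, so Row never plays it.
On the remaining 2×2 (II, III vs X, Y):
Let Row play II with probability p. Expected payoff against X: 0p + 7(1−p) = −7p + 7; against Y: 3p + (-2)(1−p) = 5p − 2.
Setting these equal: −7p + 7 = 5p − 2 ⇒ −12p = -9 ⇒ p = 3/4, and the value is (-7)·(3/4) + 7 = 7/4.
For Column: with q = P(X), equating II's and III's payoffs gives −3q + 3 = 9q − 2 ⇒ q = 5/12.

7/4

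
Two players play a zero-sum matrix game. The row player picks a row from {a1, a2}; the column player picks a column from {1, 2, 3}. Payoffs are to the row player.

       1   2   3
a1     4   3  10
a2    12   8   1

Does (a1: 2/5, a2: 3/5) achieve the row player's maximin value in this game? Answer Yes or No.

No

Against 1 this mix gives (2/5)·4 + (3/5)·12 = 44/5.
Against 2 this mix gives (2/5)·3 + (3/5)·8 = 6.
Against 3 this mix gives (2/5)·10 + (3/5)·1 = 23/5.
The column player will play 3, holding the row player to 23/5. Shifting weight toward the row that does better against 3 would raise this floor (the equalizing mix achieves 11/2 against both 3 and 2), so the proposed strategy is not optimal.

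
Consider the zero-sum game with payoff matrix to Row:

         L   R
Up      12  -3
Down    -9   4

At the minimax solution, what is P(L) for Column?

1/4

Row minima: Up → -3, Down → -9; maximin = -3.
Column maxima: L → 12, R → 4; minimax = 4.
-3 ≠ 4, so there is no saddle point; optimal play is mixed.
Let Row play Up with probability p. Expected payoff against L: 12p + (-9)(1−p) = 21p − 9; against R: (-3)p + 4(1−p) = −7p + 4.
Setting these equal: 21p − 9 = −7p + 4 ⇒ 28p = 13 ⇒ p = 13/28, and the value is (21)·(13/28) − 9 = 3/4.
For Column: with q = P(L), equating Up's and Down's payoffs gives 15q − 3 = −13q + 4 ⇒ q = 1/4.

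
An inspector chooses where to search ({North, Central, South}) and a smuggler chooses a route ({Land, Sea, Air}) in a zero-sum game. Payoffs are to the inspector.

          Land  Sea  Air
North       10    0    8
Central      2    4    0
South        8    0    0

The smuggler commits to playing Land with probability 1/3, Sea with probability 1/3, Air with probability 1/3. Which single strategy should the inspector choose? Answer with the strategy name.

North

Expected payoff of North: (1/3)·10 + (1/3)·0 + (1/3)·8 = 6.
Expected payoff of Central: (1/3)·2 + (1/3)·4 + (1/3)·0 = 2.
Expected payoff of South: (1/3)·8 + (1/3)·0 + (1/3)·0 = 8/3.
The largest is 6, so the inspector's best response is North.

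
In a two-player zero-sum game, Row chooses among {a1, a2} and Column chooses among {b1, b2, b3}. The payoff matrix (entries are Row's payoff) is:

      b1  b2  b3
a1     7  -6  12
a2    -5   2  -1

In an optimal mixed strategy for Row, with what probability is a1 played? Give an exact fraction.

Row minima: a1 → -6, a2 → -5; maximin = -5.
Column maxima: b1 → 7, b2 → 2, b3 → 12; minimax = 2.
-5 ≠ 2, so there is no saddle point; optimal play is mixed.
b3 is strictly dominated by b1 (it gives Row strictly more in every row), so Column never plays it.
On the remaining 2×2 (a1, a2 vs b1, b2):
Let Row play a1 with probability p. Expected payoff against b1: 7p + (-5)(1−p) = 12p − 5; against b2: (-6)p + 2(1−p) = −8p + 2.
Setting these equal: 12p − 5 = −8p + 2 ⇒ 20p = 7 ⇒ p = 7/20, and the value is (12)·(7/20) − 5 = -4/5.
For Column: with q = P(b1), equating a1's and a2's payoffs gives 13q − 6 = −7q + 2 ⇒ q = 2/5.

7/20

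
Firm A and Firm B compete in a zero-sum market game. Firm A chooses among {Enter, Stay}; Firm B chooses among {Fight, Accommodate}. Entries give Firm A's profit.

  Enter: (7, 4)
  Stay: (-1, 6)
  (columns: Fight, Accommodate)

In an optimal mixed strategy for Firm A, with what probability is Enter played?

Row minima: Enter → 4, Stay → -1; maximin = 4.
Column maxima: Fight → 7, Accommodate → 6; minimax = 6.
4 ≠ 6, so there is no saddle point; optimal play is mixed.
Let Firm A play Enter with probability p. Expected payoff against Fight: 7p + (-1)(1−p) = 8p − 1; against Accommodate: 4p + 6(1−p) = −2p + 6.
Setting these equal: 8p − 1 = −2p + 6 ⇒ 10p = 7 ⇒ p = 7/10, and the value is (8)·(7/10) − 1 = 23/5.
For Firm B: with q = P(Fight), equating Enter's and Stay's payoffs gives 3q + 4 = −7q + 6 ⇒ q = 1/5.

7/10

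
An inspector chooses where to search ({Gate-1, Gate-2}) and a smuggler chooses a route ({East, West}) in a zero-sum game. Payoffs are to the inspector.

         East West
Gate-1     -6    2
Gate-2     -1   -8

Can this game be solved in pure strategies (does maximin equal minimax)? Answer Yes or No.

No

Row minima: Gate-1 → -6, Gate-2 → -8; maximin = -6.
Column maxima: East → -1, West → 2; minimax = -1.
-6 ≠ -1, so no pure-strategy equilibrium exists.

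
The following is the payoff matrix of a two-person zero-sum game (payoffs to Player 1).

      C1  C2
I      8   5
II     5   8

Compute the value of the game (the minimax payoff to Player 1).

13/2

Row minima: I → 5, II → 5; maximin = 5.
Column maxima: C1 → 8, C2 → 8; minimax = 8.
5 ≠ 8, so there is no saddle point; optimal play is mixed.
Let Player 1 play I with probability p. Expected payoff against C1: 8p + 5(1−p) = 3p + 5; against C2: 5p + 8(1−p) = −3p + 8.
Setting these equal: 3p + 5 = −3p + 8 ⇒ 6p = 3 ⇒ p = 1/2, and the value is (3)·(1/2) + 5 = 13/2.
For Player 2: with q = P(C1), equating I's and II's payoffs gives 3q + 5 = −3q + 8 ⇒ q = 1/2.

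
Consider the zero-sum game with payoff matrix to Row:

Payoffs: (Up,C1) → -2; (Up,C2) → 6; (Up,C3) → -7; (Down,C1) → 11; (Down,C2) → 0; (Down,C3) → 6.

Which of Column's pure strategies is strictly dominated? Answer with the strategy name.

C1

C3 holds Row's payoff strictly below C1 in every row: -7 < -2, 6 < 11.
So C1 is strictly dominated for Column.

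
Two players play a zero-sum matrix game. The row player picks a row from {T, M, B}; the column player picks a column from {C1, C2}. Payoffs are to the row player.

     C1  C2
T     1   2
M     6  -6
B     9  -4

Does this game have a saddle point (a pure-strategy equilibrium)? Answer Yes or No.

No

Row minima: T → 1, M → -6, B → -4; maximin = 1.
Column maxima: C1 → 9, C2 → 2; minimax = 2.
1 ≠ 2, so no pure-strategy equilibrium exists.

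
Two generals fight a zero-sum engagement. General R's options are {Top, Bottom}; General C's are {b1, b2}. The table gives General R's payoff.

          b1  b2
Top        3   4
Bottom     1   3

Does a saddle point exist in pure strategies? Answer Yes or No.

Yes

Row minima: Top → 3, Bottom → 1; maximin = 3.
Column maxima: b1 → 3, b2 → 4; minimax = 3.
maximin = minimax = 3, so a saddle point exists.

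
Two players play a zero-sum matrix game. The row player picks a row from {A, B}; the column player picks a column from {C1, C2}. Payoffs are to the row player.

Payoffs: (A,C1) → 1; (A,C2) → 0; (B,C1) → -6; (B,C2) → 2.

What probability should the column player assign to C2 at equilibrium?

Row minima: A → 0, B → -6; maximin = 0.
Column maxima: C1 → 1, C2 → 2; minimax = 1.
0 ≠ 1, so there is no saddle point; optimal play is mixed.
Let the row player play A with probability p. Expected payoff against C1: 1p + (-6)(1−p) = 7p − 6; against C2: 0p + 2(1−p) = −2p + 2.
Setting these equal: 7p − 6 = −2p + 2 ⇒ 9p = 8 ⇒ p = 8/9, and the value is (7)·(8/9) − 6 = 2/9.
For the column player: with q = P(C1), equating A's and B's payoffs gives q = −8q + 2 ⇒ q = 2/9.

7/9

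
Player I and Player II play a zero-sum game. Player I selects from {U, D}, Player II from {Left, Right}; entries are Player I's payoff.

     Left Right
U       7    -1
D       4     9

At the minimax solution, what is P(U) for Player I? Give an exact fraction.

Row minima: U → -1, D → 4; maximin = 4.
Column maxima: Left → 7, Right → 9; minimax = 7.
4 ≠ 7, so there is no saddle point; optimal play is mixed.
Let Player I play U with probability p. Expected payoff against Left: 7p + 4(1−p) = 3p + 4; against Right: (-1)p + 9(1−p) = −10p + 9.
Setting these equal: 3p + 4 = −10p + 9 ⇒ 13p = 5 ⇒ p = 5/13, and the value is (3)·(5/13) + 4 = 67/13.
For Player II: with q = P(Left), equating U's and D's payoffs gives 8q − 1 = −5q + 9 ⇒ q = 10/13.

5/13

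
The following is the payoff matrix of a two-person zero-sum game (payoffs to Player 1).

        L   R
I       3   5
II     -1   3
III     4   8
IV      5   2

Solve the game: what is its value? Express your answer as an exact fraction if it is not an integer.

Row minima: I → 3, II → -1, III → 4, IV → 2; maximin = 4.
Column maxima: L → 5, R → 8; minimax = 5.
4 ≠ 5, so there is no saddle point; optimal play is mixed.
I is strictly dominated by III, so Player 1 never plays it.
II is strictly dominated by III, so Player 1 never plays it.
On the remaining 2×2 (III, IV vs L, R):
Let Player 1 play III with probability p. Expected payoff against L: 4p + 5(1−p) = −p + 5; against R: 8p + 2(1−p) = 6p + 2.
Setting these equal: −p + 5 = 6p + 2 ⇒ −7p = -3 ⇒ p = 3/7, and the value is (-1)·(3/7) + 5 = 32/7.
For Player 2: with q = P(L), equating III's and IV's payoffs gives −4q + 8 = 3q + 2 ⇒ q = 6/7.

32/7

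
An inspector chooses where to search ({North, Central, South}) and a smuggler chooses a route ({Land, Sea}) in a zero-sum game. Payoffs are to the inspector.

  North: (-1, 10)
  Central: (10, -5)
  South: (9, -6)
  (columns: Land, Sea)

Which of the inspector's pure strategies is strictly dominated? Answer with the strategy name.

Central gives a strictly higher payoff than South against every column: 10 > 9, -5 > -6.
So South is strictly dominated and the inspector never plays it.

South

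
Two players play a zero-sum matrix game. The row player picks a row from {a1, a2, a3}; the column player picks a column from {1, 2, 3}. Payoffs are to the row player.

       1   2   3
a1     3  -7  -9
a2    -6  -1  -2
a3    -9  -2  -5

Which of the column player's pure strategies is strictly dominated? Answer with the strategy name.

2

3 holds the row player's payoff strictly below 2 in every row: -9 < -7, -2 < -1, -5 < -2.
So 2 is strictly dominated for the column player.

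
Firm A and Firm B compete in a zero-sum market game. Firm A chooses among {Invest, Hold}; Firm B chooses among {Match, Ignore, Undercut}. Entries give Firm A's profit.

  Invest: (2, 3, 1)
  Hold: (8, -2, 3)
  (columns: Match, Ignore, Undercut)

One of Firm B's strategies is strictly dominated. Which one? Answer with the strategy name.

Undercut holds Firm A's payoff strictly below Match in every row: 1 < 2, 3 < 8.
So Match is strictly dominated for Firm B.

Match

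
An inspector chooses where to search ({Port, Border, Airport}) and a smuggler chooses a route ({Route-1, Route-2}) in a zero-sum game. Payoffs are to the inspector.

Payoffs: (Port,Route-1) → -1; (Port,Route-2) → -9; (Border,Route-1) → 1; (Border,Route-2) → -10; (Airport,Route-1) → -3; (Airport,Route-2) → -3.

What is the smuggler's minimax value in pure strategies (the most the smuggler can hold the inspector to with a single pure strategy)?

-3

Column maxima: Route-1 → 1, Route-2 → -3.
The smallest of these is -3.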